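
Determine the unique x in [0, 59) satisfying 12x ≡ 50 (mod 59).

14

12⁻¹ ≡ 5 (mod 59) because 12·5 = 60 = 1·59 + 1.
So x ≡ 5·50 = 250 ≡ 14 (mod 59).
Check: 12·14 = 168 = 2·59 + 50.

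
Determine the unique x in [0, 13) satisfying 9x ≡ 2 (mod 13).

6

9⁻¹ ≡ 3 (mod 13) because 9·3 = 27 = 2·13 + 1.
So x ≡ 3·2 = 6 ≡ 6 (mod 13).
Check: 9·6 = 54 = 4·13 + 2.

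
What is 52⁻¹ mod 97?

28

97 = 1·52 + 45
52 = 1·45 + 7
45 = 6·7 + 3
7 = 2·3 + 1
3 = 3·1 + 0
Back-substituting gives 52·28 ≡ 1 (mod 97).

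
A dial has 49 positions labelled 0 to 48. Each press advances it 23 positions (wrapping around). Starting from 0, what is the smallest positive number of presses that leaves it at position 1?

32

23·32 = 736 = 15·49 + 1, so 23⁻¹ ≡ 32 (mod 49).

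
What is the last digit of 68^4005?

The units digit of 68^n cycles with period 4: 8, 4, 2, 6, …
4005 mod 4 = 1, so the last digit matches 8^1 = 8.

8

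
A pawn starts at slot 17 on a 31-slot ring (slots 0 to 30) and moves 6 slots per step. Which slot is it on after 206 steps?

206·6 = 1236.
1236 mod 31 = 27 (since 39·31 = 1209).
(17 + 27) mod 31 = 13.

13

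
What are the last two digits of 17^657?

77

By repeated squaring mod 100: 17^1≡17, 17^2≡89, 17^4≡21, 17^8≡41, 17^16≡81, 17^32≡61, 17^64≡21, 17^128≡41, 17^256≡81, 17^512≡61.
Since 657 = 1 + 16 + 128 + 512 in binary, 17^657 ≡ 17·81·41·61 ≡ 77 (mod 100).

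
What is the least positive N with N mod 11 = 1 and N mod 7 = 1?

x ≡ 1 (mod 7) gives x ∈ {1}.
The first of these with x mod 11 = 1 is 1.

1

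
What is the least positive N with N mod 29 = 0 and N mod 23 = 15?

x ≡ 15 (mod 23) gives x ∈ {15, 38, 61, 84, 107, 130, 153, 176, …}.
The first of these with x mod 29 = 0 is 406.

406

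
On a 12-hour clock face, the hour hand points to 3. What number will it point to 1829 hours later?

8

Dividing 1829 by 12 gives quotient 152 and remainder 5.
3 + 5 → 8 on a 12-hour dial.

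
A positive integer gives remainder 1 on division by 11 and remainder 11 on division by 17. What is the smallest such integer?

45

x ≡ 1 (mod 11) gives x ∈ {1, 12, 23, 34, 45}.
The first of these with x mod 17 = 11 is 45.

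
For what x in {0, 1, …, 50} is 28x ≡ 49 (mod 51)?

40

The inverse of 28 mod 51 is 31 (since 28·31 = 868 ≡ 1).
So x ≡ 31·49 = 1519 ≡ 40 (mod 51).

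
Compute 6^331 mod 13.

Square-and-reduce mod 13: 6^1≡6, 6^2≡10, 6^4≡9, 6^8≡3, 6^16≡9, 6^32≡3, 6^64≡9, 6^128≡3, 6^256≡9.
Since 331 = 1 + 2 + 8 + 64 + 256 in binary, 6^331 ≡ 6·10·3·9·9 ≡ 7 (mod 13).

7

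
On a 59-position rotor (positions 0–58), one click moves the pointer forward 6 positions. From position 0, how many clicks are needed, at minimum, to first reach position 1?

10

59 = 9·6 + 5
6 = 1·5 + 1
5 = 5·1 + 0
Back-substituting gives 6·10 ≡ 1 (mod 59).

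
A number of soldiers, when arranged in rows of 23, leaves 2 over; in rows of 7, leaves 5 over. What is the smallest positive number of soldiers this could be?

117

x ≡ 5 (mod 7) gives x ∈ {5, 12, 19, 26, 33, 40, 47, 54, …}.
The first of these with x mod 23 = 2 is 117.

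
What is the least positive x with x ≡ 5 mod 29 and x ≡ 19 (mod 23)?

295

Since 23·24 ≡ 1 (mod 29), take x = 19 + 23·((5−19)·24 mod 29) = 19 + 23·12 = 295.
Check: 295 mod 29 = 5, 295 mod 23 = 19.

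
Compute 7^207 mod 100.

By repeated squaring mod 100: 7^1≡7, 7^2≡49, 7^4≡1, 7^8≡1, 7^16≡1, 7^32≡1, 7^64≡1, 7^128≡1.
207 = 1 + 2 + 4 + 8 + 64 + 128, so 7^207 ≡ 7·49·1·1·1·1 ≡ 43 (mod 100).

43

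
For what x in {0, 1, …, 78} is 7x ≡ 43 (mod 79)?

40

The inverse of 7 mod 79 is 34 (since 7·34 = 238 ≡ 1).
So x ≡ 34·43 = 1462 ≡ 40 (mod 79).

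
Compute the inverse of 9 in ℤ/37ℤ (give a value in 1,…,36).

33

37 = 4·9 + 1
9 = 9·1 + 0
Back-substituting gives 9·33 ≡ 1 (mod 37).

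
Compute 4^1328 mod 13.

Square-and-reduce mod 13: 4^1≡4, 4^2≡3, 4^4≡9, 4^8≡3, 4^16≡9, 4^32≡3, 4^64≡9, 4^128≡3, 4^256≡9, 4^512≡3, 4^1024≡9.
Since 1328 = 16 + 32 + 256 + 1024 in binary, 4^1328 ≡ 9·3·9·9 ≡ 3 (mod 13).

3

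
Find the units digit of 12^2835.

8

Powers of 2 mod 10 repeat with period 4: 2, 4, 8, 6.
2835 leaves remainder 3 on division by 4, so 12^2835 ends in 8.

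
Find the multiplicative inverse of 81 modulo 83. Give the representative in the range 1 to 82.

41

81·41 = 3321 = 40·83 + 1, so 81⁻¹ ≡ 41 (mod 83).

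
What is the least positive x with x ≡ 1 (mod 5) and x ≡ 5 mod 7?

x ≡ 1 (mod 5) gives x ∈ {1, 6, 11, 16, 21, 26}.
The first of these with x mod 7 = 5 is 26.

26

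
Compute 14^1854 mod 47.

Successive squares of 14 mod 47: 14^1≡14, 14^2≡8, 14^4≡17, 14^8≡7, 14^16≡2, 14^32≡4, 14^64≡16, 14^128≡21, 14^256≡18, 14^512≡42, 14^1024≡25.
Since 1854 = 2 + 4 + 8 + 16 + 32 + 256 + 512 + 1024 in binary, 14^1854 ≡ 8·17·7·2·4·18·42·25 ≡ 12 (mod 47).

12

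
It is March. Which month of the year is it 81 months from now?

December

Dividing 81 by 12 gives quotient 6 and remainder 9.
March + 9 months → December.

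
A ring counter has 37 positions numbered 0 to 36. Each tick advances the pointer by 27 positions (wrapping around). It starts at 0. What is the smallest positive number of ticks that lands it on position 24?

5

The inverse of 27 mod 37 is 11 (since 27·11 = 297 ≡ 1).
So x ≡ 11·24 = 264 ≡ 5 (mod 37).
Check: 27·5 = 135 = 3·37 + 24.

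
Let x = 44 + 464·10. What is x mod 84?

464·10 = 4640.
4640 − 55·84 = 20, so 4640 ≡ 20 (mod 84).
(44 + 20) mod 84 = 64.

64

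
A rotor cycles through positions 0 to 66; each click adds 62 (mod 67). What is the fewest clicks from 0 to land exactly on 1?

62·40 = 2480 = 37·67 + 1, so 62⁻¹ ≡ 40 (mod 67).

40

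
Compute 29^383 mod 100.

By repeated squaring mod 100: 29^1≡29, 29^2≡41, 29^4≡81, 29^8≡61, 29^16≡21, 29^32≡41, 29^64≡81, 29^128≡61, 29^256≡21.
Since 383 = 1 + 2 + 4 + 8 + 16 + 32 + 64 + 256 in binary, 29^383 ≡ 29·41·81·61·21·41·81·21 ≡ 89 (mod 100).

89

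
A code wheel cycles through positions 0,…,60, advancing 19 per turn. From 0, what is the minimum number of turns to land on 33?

The inverse of 19 mod 61 is 45 (since 19·45 = 855 ≡ 1).
Multiplying both sides by 45: x ≡ 45·33 = 1485 ≡ 21 (mod 61).
Check: 19·21 = 399 = 6·61 + 33.

21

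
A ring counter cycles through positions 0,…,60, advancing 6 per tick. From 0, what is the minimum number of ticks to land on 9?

6⁻¹ ≡ 51 (mod 61) because 6·51 = 306 = 5·61 + 1.
Multiplying both sides by 51: x ≡ 51·9 = 459 ≡ 32 (mod 61).
Check: 6·32 = 192 = 3·61 + 9.

32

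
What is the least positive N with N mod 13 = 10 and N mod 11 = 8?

140

Since 11·6 ≡ 1 (mod 13), take x = 8 + 11·((10−8)·6 mod 13) = 8 + 11·12 = 140.
Check: 140 mod 13 = 10, 140 mod 11 = 8.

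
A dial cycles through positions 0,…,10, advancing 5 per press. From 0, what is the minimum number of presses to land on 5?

1

The inverse of 5 mod 11 is 9 (since 5·9 = 45 ≡ 1).
Multiplying both sides by 9: x ≡ 9·5 = 45 ≡ 1 (mod 11).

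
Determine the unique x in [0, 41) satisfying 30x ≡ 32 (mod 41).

30⁻¹ ≡ 26 (mod 41) because 30·26 = 780 = 19·41 + 1.
So x ≡ 26·32 = 832 ≡ 12 (mod 41).
Check: 30·12 = 360 = 8·41 + 32.

12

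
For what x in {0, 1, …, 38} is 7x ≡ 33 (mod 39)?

7⁻¹ ≡ 28 (mod 39) because 7·28 = 196 = 5·39 + 1.
Multiplying both sides by 28: x ≡ 28·33 = 924 ≡ 27 (mod 39).
Check: 7·27 = 189 = 4·39 + 33.

27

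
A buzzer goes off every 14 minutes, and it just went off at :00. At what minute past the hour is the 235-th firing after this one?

235·14 = 3290.
3290 mod 60 = 50 (since 54·60 = 3240).
(0 + 50) mod 60 = 50.

50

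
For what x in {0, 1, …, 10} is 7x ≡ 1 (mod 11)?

The inverse of 7 mod 11 is 8 (since 7·8 = 56 ≡ 1).
Multiplying both sides by 8: x ≡ 8·1 = 8 ≡ 8 (mod 11).

8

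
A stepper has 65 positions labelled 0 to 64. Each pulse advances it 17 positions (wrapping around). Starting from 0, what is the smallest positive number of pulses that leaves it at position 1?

65 = 3·17 + 14
17 = 1·14 + 3
14 = 4·3 + 2
3 = 1·2 + 1
2 = 2·1 + 0
Back-substituting gives 17·23 ≡ 1 (mod 65).

23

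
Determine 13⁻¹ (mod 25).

13·2 = 26 = 1·25 + 1, so 13⁻¹ ≡ 2 (mod 25).

2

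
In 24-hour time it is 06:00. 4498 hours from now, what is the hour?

Dividing 4498 by 24 gives quotient 187 and remainder 10.
(6 + 10) mod 24 = 16.

16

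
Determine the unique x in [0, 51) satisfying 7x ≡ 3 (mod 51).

7⁻¹ ≡ 22 (mod 51) because 7·22 = 154 = 3·51 + 1.
So x ≡ 22·3 = 66 ≡ 15 (mod 51).

15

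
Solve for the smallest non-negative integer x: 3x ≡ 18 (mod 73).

3⁻¹ ≡ 49 (mod 73) because 3·49 = 147 = 2·73 + 1.
So x ≡ 49·18 = 882 ≡ 6 (mod 73).

6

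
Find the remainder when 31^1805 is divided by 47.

By repeated squaring mod 47: 31^1≡31, 31^2≡21, 31^4≡18, 31^8≡42, 31^16≡25, 31^32≡14, 31^64≡8, 31^128≡17, 31^256≡7, 31^512≡2, 31^1024≡4.
Since 1805 = 1 + 4 + 8 + 256 + 512 + 1024 in binary, 31^1805 ≡ 31·18·42·7·2·4 ≡ 35 (mod 47).

35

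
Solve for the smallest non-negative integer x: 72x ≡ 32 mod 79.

18

72⁻¹ ≡ 45 (mod 79) because 72·45 = 3240 = 41·79 + 1.
Multiplying both sides by 45: x ≡ 45·32 = 1440 ≡ 18 (mod 79).
Check: 72·18 = 1296 = 16·79 + 32.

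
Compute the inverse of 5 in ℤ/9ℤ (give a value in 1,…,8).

2

9 = 1·5 + 4
5 = 1·4 + 1
4 = 4·1 + 0
Back-substituting gives 5·2 ≡ 1 (mod 9).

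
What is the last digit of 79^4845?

9

The units digit of 79^n cycles with period 2: 9, 1, …
4845 mod 2 = 1, so the last digit matches 9^1 = 9.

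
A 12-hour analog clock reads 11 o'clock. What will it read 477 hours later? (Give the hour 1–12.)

8

477 = 39·12 + 9, so 477 mod 12 = 9.
11 + 9 → 8 on a 12-hour dial.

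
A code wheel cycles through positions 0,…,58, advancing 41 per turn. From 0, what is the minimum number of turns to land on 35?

41⁻¹ ≡ 36 (mod 59) because 41·36 = 1476 = 25·59 + 1.
So x ≡ 36·35 = 1260 ≡ 21 (mod 59).

21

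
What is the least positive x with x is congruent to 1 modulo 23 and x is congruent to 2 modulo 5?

47

Since 5·14 ≡ 1 (mod 23), take x = 2 + 5·((1−2)·14 mod 23) = 2 + 5·9 = 47.
Check: 47 mod 23 = 1, 47 mod 5 = 2.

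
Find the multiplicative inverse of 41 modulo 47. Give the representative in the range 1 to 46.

39

47 = 1·41 + 6
41 = 6·6 + 5
6 = 1·5 + 1
5 = 5·1 + 0
Back-substituting gives 41·39 ≡ 1 (mod 47).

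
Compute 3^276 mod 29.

By repeated squaring mod 29: 3^1≡3, 3^2≡9, 3^4≡23, 3^8≡7, 3^16≡20, 3^32≡23, 3^64≡7, 3^128≡20, 3^256≡23.
Since 276 = 4 + 16 + 256 in binary, 3^276 ≡ 23·20·23 ≡ 24 (mod 29).

24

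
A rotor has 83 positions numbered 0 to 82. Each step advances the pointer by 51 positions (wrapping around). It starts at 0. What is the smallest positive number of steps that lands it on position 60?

51⁻¹ ≡ 70 (mod 83) because 51·70 = 3570 = 43·83 + 1.
Multiplying both sides by 70: x ≡ 70·60 = 4200 ≡ 50 (mod 83).

50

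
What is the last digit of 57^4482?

The units digit of 57^n cycles with period 4: 7, 9, 3, 1, …
4482 mod 4 = 2, so the last digit matches 7^2 = 9.

9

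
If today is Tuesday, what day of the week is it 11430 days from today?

11430 − 1632·7 = 6, so 11430 ≡ 6 (mod 7).
Tuesday + 6 days → Monday.

Monday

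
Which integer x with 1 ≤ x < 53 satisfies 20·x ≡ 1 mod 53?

8

53 = 2·20 + 13
20 = 1·13 + 7
13 = 1·7 + 6
7 = 1·6 + 1
6 = 6·1 + 0
Back-substituting gives 20·8 ≡ 1 (mod 53).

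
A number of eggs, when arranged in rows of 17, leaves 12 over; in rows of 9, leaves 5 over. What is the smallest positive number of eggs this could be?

x ≡ 5 (mod 9) gives x ∈ {5, 14, 23, 32, 41, 50, 59, 68, …}.
The first of these with x mod 17 = 12 is 131.

131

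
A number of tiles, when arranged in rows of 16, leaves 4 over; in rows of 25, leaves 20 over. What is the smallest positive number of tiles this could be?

Since 25·9 ≡ 1 (mod 16), take x = 20 + 25·((4−20)·9 mod 16) = 20 + 25·0 = 20.
Check: 20 mod 16 = 4, 20 mod 25 = 20.

20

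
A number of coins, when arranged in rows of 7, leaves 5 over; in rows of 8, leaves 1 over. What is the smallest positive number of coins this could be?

x ≡ 5 (mod 7) gives x ∈ {5, 12, 19, 26, 33}.
The first of these with x mod 8 = 1 is 33.

33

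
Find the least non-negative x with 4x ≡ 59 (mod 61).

30

The inverse of 4 mod 61 is 46 (since 4·46 = 184 ≡ 1).
So x ≡ 46·59 = 2714 ≡ 30 (mod 61).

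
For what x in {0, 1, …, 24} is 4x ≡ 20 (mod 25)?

5

The inverse of 4 mod 25 is 19 (since 4·19 = 76 ≡ 1).
So x ≡ 19·20 = 380 ≡ 5 (mod 25).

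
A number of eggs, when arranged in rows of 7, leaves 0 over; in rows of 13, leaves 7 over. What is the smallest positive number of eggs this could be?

7

x ≡ 0 (mod 7) gives x ∈ {0, 7}.
The first of these with x mod 13 = 7 is 7.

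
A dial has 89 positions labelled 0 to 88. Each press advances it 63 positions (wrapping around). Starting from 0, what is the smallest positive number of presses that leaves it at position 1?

65

89 = 1·63 + 26
63 = 2·26 + 11
26 = 2·11 + 4
11 = 2·4 + 3
4 = 1·3 + 1
3 = 3·1 + 0
Back-substituting gives 63·65 ≡ 1 (mod 89).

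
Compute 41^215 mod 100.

By repeated squaring mod 100: 41^1≡41, 41^2≡81, 41^4≡61, 41^8≡21, 41^16≡41, 41^32≡81, 41^64≡61, 41^128≡21.
Since 215 = 1 + 2 + 4 + 16 + 64 + 128 in binary, 41^215 ≡ 41·81·61·41·61·21 ≡ 1 (mod 100).

1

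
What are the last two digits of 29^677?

09

Square-and-reduce mod 100: 29^1≡29, 29^2≡41, 29^4≡81, 29^8≡61, 29^16≡21, 29^32≡41, 29^64≡81, 29^128≡61, 29^256≡21, 29^512≡41.
Since 677 = 1 + 4 + 32 + 128 + 512 in binary, 29^677 ≡ 29·81·41·61·41 ≡ 9 (mod 100).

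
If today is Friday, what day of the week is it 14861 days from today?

14861 = 2123·7 + 0, so 14861 mod 7 = 0.
Friday + 0 days → Friday.

Friday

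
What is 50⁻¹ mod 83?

5

50·5 = 250 = 3·83 + 1, so 50⁻¹ ≡ 5 (mod 83).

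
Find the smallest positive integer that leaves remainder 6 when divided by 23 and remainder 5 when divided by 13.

Since 13·16 ≡ 1 (mod 23), take x = 5 + 13·((6−5)·16 mod 23) = 5 + 13·16 = 213.
Check: 213 mod 23 = 6, 213 mod 13 = 5.

213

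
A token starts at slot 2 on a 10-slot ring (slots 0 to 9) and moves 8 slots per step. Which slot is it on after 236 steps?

0

236·8 = 1888.
Dividing 1888 by 10 gives quotient 188 and remainder 8.
(2 + 8) mod 10 = 0.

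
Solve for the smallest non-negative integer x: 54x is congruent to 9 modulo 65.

11

The inverse of 54 mod 65 is 59 (since 54·59 = 3186 ≡ 1).
So x ≡ 59·9 = 531 ≡ 11 (mod 65).
Check: 54·11 = 594 = 9·65 + 9.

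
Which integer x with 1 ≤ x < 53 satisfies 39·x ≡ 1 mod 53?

39·34 = 1326 = 25·53 + 1, so 39⁻¹ ≡ 34 (mod 53).

34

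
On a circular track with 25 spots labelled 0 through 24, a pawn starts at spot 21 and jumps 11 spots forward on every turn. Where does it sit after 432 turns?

23

432·11 = 4752.
4752 = 190·25 + 2, so 4752 mod 25 = 2.
(21 + 2) mod 25 = 23.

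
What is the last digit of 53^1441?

Last digits of 3^n: 3, 9, 7, 1 (period 4).
1441 mod 4 = 1, so the last digit matches 3^1 = 3.

3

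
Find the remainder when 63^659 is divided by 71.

65

Successive squares of 63 mod 71: 63^1≡63, 63^2≡64, 63^4≡49, 63^8≡58, 63^16≡27, 63^32≡19, 63^64≡6, 63^128≡36, 63^256≡18, 63^512≡40.
659 = 1 + 2 + 16 + 128 + 512, so 63^659 ≡ 63·64·27·36·40 ≡ 65 (mod 71).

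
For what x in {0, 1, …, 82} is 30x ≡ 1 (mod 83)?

30⁻¹ ≡ 36 (mod 83) because 30·36 = 1080 = 13·83 + 1.
So x ≡ 36·1 = 36 ≡ 36 (mod 83).

36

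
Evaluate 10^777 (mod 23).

14

Successive squares of 10 mod 23: 10^1≡10, 10^2≡8, 10^4≡18, 10^8≡2, 10^16≡4, 10^32≡16, 10^64≡3, 10^128≡9, 10^256≡12, 10^512≡6.
Since 777 = 1 + 8 + 256 + 512 in binary, 10^777 ≡ 10·2·12·6 ≡ 14 (mod 23).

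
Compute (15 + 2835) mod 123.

Dividing 2835 by 123 gives quotient 23 and remainder 6.
(15 + 6) mod 123 = 21.

21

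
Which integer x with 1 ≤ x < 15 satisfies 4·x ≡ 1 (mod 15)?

4

15 = 3·4 + 3
4 = 1·3 + 1
3 = 3·1 + 0
Back-substituting gives 4·4 ≡ 1 (mod 15).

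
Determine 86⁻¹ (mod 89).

59

86·59 = 5074 = 57·89 + 1, so 86⁻¹ ≡ 59 (mod 89).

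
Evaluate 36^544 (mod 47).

4

By repeated squaring mod 47: 36^1≡36, 36^2≡27, 36^4≡24, 36^8≡12, 36^16≡3, 36^32≡9, 36^64≡34, 36^128≡28, 36^256≡32, 36^512≡37.
Since 544 = 32 + 512 in binary, 36^544 ≡ 9·37 ≡ 4 (mod 47).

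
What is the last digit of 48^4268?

Last digits of 8^n: 8, 4, 2, 6 (period 4).
4268 mod 4 = 0, so the last digit matches 8^4 = 6.

6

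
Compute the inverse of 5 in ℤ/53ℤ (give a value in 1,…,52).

32

53 = 10·5 + 3
5 = 1·3 + 2
3 = 1·2 + 1
2 = 2·1 + 0
Back-substituting gives 5·32 ≡ 1 (mod 53).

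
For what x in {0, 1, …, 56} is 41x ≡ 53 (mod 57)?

43

The inverse of 41 mod 57 is 32 (since 41·32 = 1312 ≡ 1).
Multiplying both sides by 32: x ≡ 32·53 = 1696 ≡ 43 (mod 57).
Check: 41·43 = 1763 = 30·57 + 53.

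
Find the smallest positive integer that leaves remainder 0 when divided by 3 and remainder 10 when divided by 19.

48

Since 19·1 ≡ 1 (mod 3), take x = 10 + 19·((0−10)·1 mod 3) = 10 + 19·2 = 48.
Check: 48 mod 3 = 0, 48 mod 19 = 10.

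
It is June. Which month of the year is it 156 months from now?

June

Dividing 156 by 12 gives quotient 13 and remainder 0.
June + 0 months → June.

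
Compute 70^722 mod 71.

1

By repeated squaring mod 71: 70^1≡70, 70^2≡1, 70^4≡1, 70^8≡1, 70^16≡1, 70^32≡1, 70^64≡1, 70^128≡1, 70^256≡1, 70^512≡1.
722 = 2 + 16 + 64 + 128 + 512, so 70^722 ≡ 1·1·1·1·1 ≡ 1 (mod 71).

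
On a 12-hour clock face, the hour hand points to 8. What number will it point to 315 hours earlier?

315 − 26·12 = 3, so 315 ≡ 3 (mod 12).
8 − 3 → 5 on a 12-hour dial.

5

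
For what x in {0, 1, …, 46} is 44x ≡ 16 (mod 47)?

26

The inverse of 44 mod 47 is 31 (since 44·31 = 1364 ≡ 1).
Multiplying both sides by 31: x ≡ 31·16 = 496 ≡ 26 (mod 47).
Check: 44·26 = 1144 = 24·47 + 16.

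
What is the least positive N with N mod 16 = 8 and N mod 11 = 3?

Since 11·3 ≡ 1 (mod 16), take x = 3 + 11·((8−3)·3 mod 16) = 3 + 11·15 = 168.
Check: 168 mod 16 = 8, 168 mod 11 = 3.

168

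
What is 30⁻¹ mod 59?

30·2 = 60 = 1·59 + 1, so 30⁻¹ ≡ 2 (mod 59).

2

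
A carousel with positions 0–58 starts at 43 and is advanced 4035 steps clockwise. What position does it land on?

7

Dividing 4035 by 59 gives quotient 68 and remainder 23.
(43 + 23) mod 59 = 7.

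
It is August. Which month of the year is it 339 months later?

November

339 mod 12 = 3 (since 28·12 = 336).
August + 3 months → November.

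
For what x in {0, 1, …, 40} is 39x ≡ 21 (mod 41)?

10

The inverse of 39 mod 41 is 20 (since 39·20 = 780 ≡ 1).
So x ≡ 20·21 = 420 ≡ 10 (mod 41).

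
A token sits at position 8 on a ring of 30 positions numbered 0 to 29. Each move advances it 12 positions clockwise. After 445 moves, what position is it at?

8

445·12 = 5340.
Dividing 5340 by 30 gives quotient 178 and remainder 0.
(8 + 0) mod 30 = 8.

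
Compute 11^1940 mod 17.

4

By repeated squaring mod 17: 11^1≡11, 11^2≡2, 11^4≡4, 11^8≡16, 11^16≡1, 11^32≡1, 11^64≡1, 11^128≡1, 11^256≡1, 11^512≡1, 11^1024≡1.
1940 = 4 + 16 + 128 + 256 + 512 + 1024, so 11^1940 ≡ 4·1·1·1·1·1 ≡ 4 (mod 17).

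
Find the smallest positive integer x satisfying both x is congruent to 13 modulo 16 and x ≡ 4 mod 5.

29

x ≡ 4 (mod 5) gives x ∈ {4, 9, 14, 19, 24, 29}.
The first of these with x mod 16 = 13 is 29.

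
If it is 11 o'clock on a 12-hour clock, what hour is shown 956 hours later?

956 − 79·12 = 8, so 956 ≡ 8 (mod 12).
11 + 8 → 7 on a 12-hour dial.

7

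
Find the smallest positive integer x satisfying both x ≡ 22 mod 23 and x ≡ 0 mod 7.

x ≡ 0 (mod 7) gives x ∈ {0, 7, 14, 21, 28, 35, 42, 49, …}.
The first of these with x mod 23 = 22 is 91.

91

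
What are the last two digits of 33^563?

Square-and-reduce mod 100: 33^1≡33, 33^2≡89, 33^4≡21, 33^8≡41, 33^16≡81, 33^32≡61, 33^64≡21, 33^128≡41, 33^256≡81, 33^512≡61.
563 = 1 + 2 + 16 + 32 + 512, so 33^563 ≡ 33·89·81·61·61 ≡ 37 (mod 100).

37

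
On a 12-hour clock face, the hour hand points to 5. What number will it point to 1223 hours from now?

4

1223 − 101·12 = 11, so 1223 ≡ 11 (mod 12).
5 + 11 → 4 on a 12-hour dial.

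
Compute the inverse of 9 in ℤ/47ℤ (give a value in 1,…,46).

9·21 = 189 = 4·47 + 1, so 9⁻¹ ≡ 21 (mod 47).

21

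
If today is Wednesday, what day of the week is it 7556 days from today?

7556 = 1079·7 + 3, so 7556 mod 7 = 3.
Wednesday + 3 days → Saturday.

Saturday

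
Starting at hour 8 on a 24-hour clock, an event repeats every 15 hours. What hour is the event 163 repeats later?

163·15 = 2445.
2445 − 101·24 = 21, so 2445 ≡ 21 (mod 24).
(8 + 21) mod 24 = 5.

5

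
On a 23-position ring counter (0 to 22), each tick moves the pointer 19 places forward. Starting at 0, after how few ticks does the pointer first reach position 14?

19⁻¹ ≡ 17 (mod 23) because 19·17 = 323 = 14·23 + 1.
So x ≡ 17·14 = 238 ≡ 8 (mod 23).

8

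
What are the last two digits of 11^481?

11

Square-and-reduce mod 100: 11^1≡11, 11^2≡21, 11^4≡41, 11^8≡81, 11^16≡61, 11^32≡21, 11^64≡41, 11^128≡81, 11^256≡61.
481 = 1 + 32 + 64 + 128 + 256, so 11^481 ≡ 11·21·41·81·61 ≡ 11 (mod 100).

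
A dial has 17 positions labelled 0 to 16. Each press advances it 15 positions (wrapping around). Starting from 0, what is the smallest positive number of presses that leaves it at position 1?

15·8 = 120 = 7·17 + 1, so 15⁻¹ ≡ 8 (mod 17).

8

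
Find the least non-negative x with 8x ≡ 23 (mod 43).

19

The inverse of 8 mod 43 is 27 (since 8·27 = 216 ≡ 1).
Multiplying both sides by 27: x ≡ 27·23 = 621 ≡ 19 (mod 43).
Check: 8·19 = 152 = 3·43 + 23.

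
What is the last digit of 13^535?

The units digit of 13^n cycles with period 4: 3, 9, 7, 1, …
535 mod 4 = 3, so the last digit matches 3^3 = 7.

7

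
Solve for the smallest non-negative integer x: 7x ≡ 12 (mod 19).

The inverse of 7 mod 19 is 11 (since 7·11 = 77 ≡ 1).
Multiplying both sides by 11: x ≡ 11·12 = 132 ≡ 18 (mod 19).

18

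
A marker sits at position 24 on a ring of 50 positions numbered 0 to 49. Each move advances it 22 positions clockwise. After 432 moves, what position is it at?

432·22 = 9504.
9504 = 190·50 + 4, so 9504 mod 50 = 4.
(24 + 4) mod 50 = 28.

28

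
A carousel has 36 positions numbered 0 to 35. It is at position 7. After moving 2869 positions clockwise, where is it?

32

2869 mod 36 = 25 (since 79·36 = 2844).
(7 + 25) mod 36 = 32.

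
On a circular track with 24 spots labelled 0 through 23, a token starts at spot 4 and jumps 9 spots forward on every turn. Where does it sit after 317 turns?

1

317·9 = 2853.
Dividing 2853 by 24 gives quotient 118 and remainder 21.
(4 + 21) mod 24 = 1.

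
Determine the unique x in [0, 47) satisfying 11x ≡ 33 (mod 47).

3

The inverse of 11 mod 47 is 30 (since 11·30 = 330 ≡ 1).
Multiplying both sides by 30: x ≡ 30·33 = 990 ≡ 3 (mod 47).
Check: 11·3 = 33 = 0·47 + 33.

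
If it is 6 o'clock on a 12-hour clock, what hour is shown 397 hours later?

397 − 33·12 = 1, so 397 ≡ 1 (mod 12).
6 + 1 → 7 on a 12-hour dial.

7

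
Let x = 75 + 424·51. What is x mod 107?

424·51 = 21624.
21624 mod 107 = 10 (since 202·107 = 21614).
(75 + 10) mod 107 = 85.

85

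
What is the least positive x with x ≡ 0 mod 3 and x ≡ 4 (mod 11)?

15

x ≡ 0 (mod 3) gives x ∈ {0, 3, 6, 9, 12, 15}.
The first of these with x mod 11 = 4 is 15.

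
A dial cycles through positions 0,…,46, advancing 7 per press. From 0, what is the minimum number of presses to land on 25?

The inverse of 7 mod 47 is 27 (since 7·27 = 189 ≡ 1).
Multiplying both sides by 27: x ≡ 27·25 = 675 ≡ 17 (mod 47).
Check: 7·17 = 119 = 2·47 + 25.

17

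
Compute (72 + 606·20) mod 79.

26

606·20 = 12120.
12120 − 153·79 = 33, so 12120 ≡ 33 (mod 79).
(72 + 33) mod 79 = 26.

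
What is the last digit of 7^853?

Last digits of 7^n: 7, 9, 3, 1 (period 4).
853 mod 4 = 1, so the last digit matches 7^1 = 7.

7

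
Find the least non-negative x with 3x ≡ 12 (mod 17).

The inverse of 3 mod 17 is 6 (since 3·6 = 18 ≡ 1).
Multiplying both sides by 6: x ≡ 6·12 = 72 ≡ 4 (mod 17).

4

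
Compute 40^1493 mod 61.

32

By repeated squaring mod 61: 40^1≡40, 40^2≡14, 40^4≡13, 40^8≡47, 40^16≡13, 40^32≡47, 40^64≡13, 40^128≡47, 40^256≡13, 40^512≡47, 40^1024≡13.
1493 = 1 + 4 + 16 + 64 + 128 + 256 + 1024, so 40^1493 ≡ 40·13·13·13·47·13·13 ≡ 32 (mod 61).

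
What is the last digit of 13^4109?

Last digits of 3^n: 3, 9, 7, 1 (period 4).
4109 mod 4 = 1, so the last digit matches 3^1 = 3.

3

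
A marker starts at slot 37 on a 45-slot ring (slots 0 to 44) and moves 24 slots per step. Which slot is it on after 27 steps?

27·24 = 648.
648 mod 45 = 18 (since 14·45 = 630).
(37 + 18) mod 45 = 10.

10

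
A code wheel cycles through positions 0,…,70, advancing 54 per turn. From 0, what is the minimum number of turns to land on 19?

49

54⁻¹ ≡ 25 (mod 71) because 54·25 = 1350 = 19·71 + 1.
Multiplying both sides by 25: x ≡ 25·19 = 475 ≡ 49 (mod 71).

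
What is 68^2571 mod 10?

2

Last digits of 8^n: 8, 4, 2, 6 (period 4).
2571 mod 4 = 3, so the last digit matches 8^3 = 2.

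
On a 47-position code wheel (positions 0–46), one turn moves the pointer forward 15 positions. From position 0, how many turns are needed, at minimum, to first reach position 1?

22

47 = 3·15 + 2
15 = 7·2 + 1
2 = 2·1 + 0
Back-substituting gives 15·22 ≡ 1 (mod 47).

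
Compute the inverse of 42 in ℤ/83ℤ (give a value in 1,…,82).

2

42·2 = 84 = 1·83 + 1, so 42⁻¹ ≡ 2 (mod 83).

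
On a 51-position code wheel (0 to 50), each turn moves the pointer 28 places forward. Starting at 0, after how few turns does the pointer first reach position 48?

The inverse of 28 mod 51 is 31 (since 28·31 = 868 ≡ 1).
Multiplying both sides by 31: x ≡ 31·48 = 1488 ≡ 9 (mod 51).
Check: 28·9 = 252 = 4·51 + 48.

9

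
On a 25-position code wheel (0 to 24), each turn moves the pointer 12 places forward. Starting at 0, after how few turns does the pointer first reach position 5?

15

The inverse of 12 mod 25 is 23 (since 12·23 = 276 ≡ 1).
So x ≡ 23·5 = 115 ≡ 15 (mod 25).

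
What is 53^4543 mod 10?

Powers of 3 mod 10 repeat with period 4: 3, 9, 7, 1.
4543 leaves remainder 3 on division by 4, so 53^4543 ends in 7.

7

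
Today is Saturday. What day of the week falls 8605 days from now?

Monday

8605 = 1229·7 + 2, so 8605 mod 7 = 2.
Saturday + 2 days → Monday.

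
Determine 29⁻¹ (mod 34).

34 = 1·29 + 5
29 = 5·5 + 4
5 = 1·4 + 1
4 = 4·1 + 0
Back-substituting gives 29·27 ≡ 1 (mod 34).

27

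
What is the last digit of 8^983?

Last digits of 8^n: 8, 4, 2, 6 (period 4).
983 leaves remainder 3 on division by 4, so 8^983 ends in 2.

2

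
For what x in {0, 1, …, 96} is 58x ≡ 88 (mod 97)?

The inverse of 58 mod 97 is 92 (since 58·92 = 5336 ≡ 1).
So x ≡ 92·88 = 8096 ≡ 45 (mod 97).
Check: 58·45 = 2610 = 26·97 + 88.

45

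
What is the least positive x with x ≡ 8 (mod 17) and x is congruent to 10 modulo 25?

110

Since 25·15 ≡ 1 (mod 17), take x = 10 + 25·((8−10)·15 mod 17) = 10 + 25·4 = 110.
Check: 110 mod 17 = 8, 110 mod 25 = 10.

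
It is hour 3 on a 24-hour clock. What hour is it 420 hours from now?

15

420 − 17·24 = 12, so 420 ≡ 12 (mod 24).
(3 + 12) mod 24 = 15.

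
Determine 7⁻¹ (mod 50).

43

50 = 7·7 + 1
7 = 7·1 + 0
Back-substituting gives 7·43 ≡ 1 (mod 50).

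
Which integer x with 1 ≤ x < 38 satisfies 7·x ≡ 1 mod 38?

7·11 = 77 = 2·38 + 1, so 7⁻¹ ≡ 11 (mod 38).

11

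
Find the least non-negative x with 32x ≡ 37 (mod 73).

8

32⁻¹ ≡ 16 (mod 73) because 32·16 = 512 = 7·73 + 1.
So x ≡ 16·37 = 592 ≡ 8 (mod 73).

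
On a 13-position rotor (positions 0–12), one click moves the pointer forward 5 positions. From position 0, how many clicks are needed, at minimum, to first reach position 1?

13 = 2·5 + 3
5 = 1·3 + 2
3 = 1·2 + 1
2 = 2·1 + 0
Back-substituting gives 5·8 ≡ 1 (mod 13).

8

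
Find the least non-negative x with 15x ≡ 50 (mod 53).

15⁻¹ ≡ 46 (mod 53) because 15·46 = 690 = 13·53 + 1.
So x ≡ 46·50 = 2300 ≡ 21 (mod 53).

21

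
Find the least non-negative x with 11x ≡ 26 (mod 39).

13

11⁻¹ ≡ 32 (mod 39) because 11·32 = 352 = 9·39 + 1.
So x ≡ 32·26 = 832 ≡ 13 (mod 39).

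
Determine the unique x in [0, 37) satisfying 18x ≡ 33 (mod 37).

The inverse of 18 mod 37 is 35 (since 18·35 = 630 ≡ 1).
So x ≡ 35·33 = 1155 ≡ 8 (mod 37).
Check: 18·8 = 144 = 3·37 + 33.

8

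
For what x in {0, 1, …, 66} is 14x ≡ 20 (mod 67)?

14⁻¹ ≡ 24 (mod 67) because 14·24 = 336 = 5·67 + 1.
Multiplying both sides by 24: x ≡ 24·20 = 480 ≡ 11 (mod 67).
Check: 14·11 = 154 = 2·67 + 20.

11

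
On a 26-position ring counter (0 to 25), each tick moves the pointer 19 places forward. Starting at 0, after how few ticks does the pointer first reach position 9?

The inverse of 19 mod 26 is 11 (since 19·11 = 209 ≡ 1).
Multiplying both sides by 11: x ≡ 11·9 = 99 ≡ 21 (mod 26).
Check: 19·21 = 399 = 15·26 + 9.

21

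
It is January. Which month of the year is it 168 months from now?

January

168 mod 12 = 0 (since 14·12 = 168).
January + 0 months → January.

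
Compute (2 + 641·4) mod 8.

6

641·4 = 2564.
2564 mod 8 = 4 (since 320·8 = 2560).
(2 + 4) mod 8 = 6.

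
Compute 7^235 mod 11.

10

Successive squares of 7 mod 11: 7^1≡7, 7^2≡5, 7^4≡3, 7^8≡9, 7^16≡4, 7^32≡5, 7^64≡3, 7^128≡9.
Since 235 = 1 + 2 + 8 + 32 + 64 + 128 in binary, 7^235 ≡ 7·5·9·5·3·9 ≡ 10 (mod 11).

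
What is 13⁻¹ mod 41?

19

13·19 = 247 = 6·41 + 1, so 13⁻¹ ≡ 19 (mod 41).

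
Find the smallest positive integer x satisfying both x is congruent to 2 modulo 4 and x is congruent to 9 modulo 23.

78

x ≡ 2 (mod 4) gives x ∈ {2, 6, 10, 14, 18, 22, 26, 30, …}.
The first of these with x mod 23 = 9 is 78.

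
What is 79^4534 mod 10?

1

Last digits of 9^n: 9, 1 (period 2).
4534 leaves remainder 0 on division by 2, so 79^4534 ends in 1.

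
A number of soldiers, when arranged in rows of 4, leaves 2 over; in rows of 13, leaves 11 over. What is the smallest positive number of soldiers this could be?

50

x ≡ 2 (mod 4) gives x ∈ {2, 6, 10, 14, 18, 22, 26, 30, …}.
The first of these with x mod 13 = 11 is 50.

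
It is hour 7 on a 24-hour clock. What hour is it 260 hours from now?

3

260 − 10·24 = 20, so 260 ≡ 20 (mod 24).
(7 + 20) mod 24 = 3.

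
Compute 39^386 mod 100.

61

Square-and-reduce mod 100: 39^1≡39, 39^2≡21, 39^4≡41, 39^8≡81, 39^16≡61, 39^32≡21, 39^64≡41, 39^128≡81, 39^256≡61.
Since 386 = 2 + 128 + 256 in binary, 39^386 ≡ 21·81·61 ≡ 61 (mod 100).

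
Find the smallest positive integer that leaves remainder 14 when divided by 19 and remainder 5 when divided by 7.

33

x ≡ 5 (mod 7) gives x ∈ {5, 12, 19, 26, 33}.
The first of these with x mod 19 = 14 is 33.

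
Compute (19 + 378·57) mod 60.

378·57 = 21546.
21546 = 359·60 + 6, so 21546 mod 60 = 6.
(19 + 6) mod 60 = 25.

25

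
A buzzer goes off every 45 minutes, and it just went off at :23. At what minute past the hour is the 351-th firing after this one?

38

351·45 = 15795.
15795 − 263·60 = 15, so 15795 ≡ 15 (mod 60).
(23 + 15) mod 60 = 38.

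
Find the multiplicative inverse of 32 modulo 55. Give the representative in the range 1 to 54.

32·43 = 1376 = 25·55 + 1, so 32⁻¹ ≡ 43 (mod 55).

43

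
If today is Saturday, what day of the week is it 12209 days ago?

Friday

12209 = 1744·7 + 1, so 12209 mod 7 = 1.
Saturday − 1 day → Friday.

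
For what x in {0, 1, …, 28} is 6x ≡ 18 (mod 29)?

6⁻¹ ≡ 5 (mod 29) because 6·5 = 30 = 1·29 + 1.
So x ≡ 5·18 = 90 ≡ 3 (mod 29).
Check: 6·3 = 18 = 0·29 + 18.

3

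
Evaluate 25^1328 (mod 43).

24

By repeated squaring mod 43: 25^1≡25, 25^2≡23, 25^4≡13, 25^8≡40, 25^16≡9, 25^32≡38, 25^64≡25, 25^128≡23, 25^256≡13, 25^512≡40, 25^1024≡9.
Since 1328 = 16 + 32 + 256 + 1024 in binary, 25^1328 ≡ 9·38·13·9 ≡ 24 (mod 43).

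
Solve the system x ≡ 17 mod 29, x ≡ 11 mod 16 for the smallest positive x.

75

x ≡ 11 (mod 16) gives x ∈ {11, 27, 43, 59, 75}.
The first of these with x mod 29 = 17 is 75.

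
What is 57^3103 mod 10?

3

Last digits of 7^n: 7, 9, 3, 1 (period 4).
3103 mod 4 = 3, so the last digit matches 7^3 = 3.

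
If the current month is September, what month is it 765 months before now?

765 = 63·12 + 9, so 765 mod 12 = 9.
September − 9 months → December.

December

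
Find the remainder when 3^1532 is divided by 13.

9

By repeated squaring mod 13: 3^1≡3, 3^2≡9, 3^4≡3, 3^8≡9, 3^16≡3, 3^32≡9, 3^64≡3, 3^128≡9, 3^256≡3, 3^512≡9, 3^1024≡3.
Since 1532 = 4 + 8 + 16 + 32 + 64 + 128 + 256 + 1024 in binary, 3^1532 ≡ 3·9·3·9·3·9·3·3 ≡ 9 (mod 13).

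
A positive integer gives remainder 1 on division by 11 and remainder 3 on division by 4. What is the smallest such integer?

23

x ≡ 3 (mod 4) gives x ∈ {3, 7, 11, 15, 19, 23}.
The first of these with x mod 11 = 1 is 23.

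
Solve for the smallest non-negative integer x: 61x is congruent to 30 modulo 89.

18

61⁻¹ ≡ 54 (mod 89) because 61·54 = 3294 = 37·89 + 1.
Multiplying both sides by 54: x ≡ 54·30 = 1620 ≡ 18 (mod 89).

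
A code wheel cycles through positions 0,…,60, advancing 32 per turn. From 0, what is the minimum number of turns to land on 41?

7

32⁻¹ ≡ 21 (mod 61) because 32·21 = 672 = 11·61 + 1.
So x ≡ 21·41 = 861 ≡ 7 (mod 61).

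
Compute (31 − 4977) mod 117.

4977 = 42·117 + 63, so 4977 mod 117 = 63.
(31 − 63) mod 117 = 85.

85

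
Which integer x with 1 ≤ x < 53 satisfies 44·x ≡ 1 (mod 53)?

44·47 = 2068 = 39·53 + 1, so 44⁻¹ ≡ 47 (mod 53).

47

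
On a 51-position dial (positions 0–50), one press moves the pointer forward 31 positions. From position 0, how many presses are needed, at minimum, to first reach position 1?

28

51 = 1·31 + 20
31 = 1·20 + 11
20 = 1·11 + 9
11 = 1·9 + 2
9 = 4·2 + 1
2 = 2·1 + 0
Back-substituting gives 31·28 ≡ 1 (mod 51).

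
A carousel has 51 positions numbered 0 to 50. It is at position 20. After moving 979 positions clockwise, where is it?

30

979 mod 51 = 10 (since 19·51 = 969).
(20 + 10) mod 51 = 30.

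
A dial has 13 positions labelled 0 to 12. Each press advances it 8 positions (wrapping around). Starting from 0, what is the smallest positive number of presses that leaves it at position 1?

5

13 = 1·8 + 5
8 = 1·5 + 3
5 = 1·3 + 2
3 = 1·2 + 1
2 = 2·1 + 0
Back-substituting gives 8·5 ≡ 1 (mod 13).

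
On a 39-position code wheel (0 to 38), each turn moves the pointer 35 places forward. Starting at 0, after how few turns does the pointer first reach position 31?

2

35⁻¹ ≡ 29 (mod 39) because 35·29 = 1015 = 26·39 + 1.
Multiplying both sides by 29: x ≡ 29·31 = 899 ≡ 2 (mod 39).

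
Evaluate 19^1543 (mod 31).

Square-and-reduce mod 31: 19^1≡19, 19^2≡20, 19^4≡28, 19^8≡9, 19^16≡19, 19^32≡20, 19^64≡28, 19^128≡9, 19^256≡19, 19^512≡20, 19^1024≡28.
Since 1543 = 1 + 2 + 4 + 512 + 1024 in binary, 19^1543 ≡ 19·20·28·20·28 ≡ 14 (mod 31).

14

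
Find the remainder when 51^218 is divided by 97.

8

Square-and-reduce mod 97: 51^1≡51, 51^2≡79, 51^4≡33, 51^8≡22, 51^16≡96, 51^32≡1, 51^64≡1, 51^128≡1.
Since 218 = 2 + 8 + 16 + 64 + 128 in binary, 51^218 ≡ 79·22·96·1·1 ≡ 8 (mod 97).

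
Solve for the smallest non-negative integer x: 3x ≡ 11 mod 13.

8

3⁻¹ ≡ 9 (mod 13) because 3·9 = 27 = 2·13 + 1.
So x ≡ 9·11 = 99 ≡ 8 (mod 13).
Check: 3·8 = 24 = 1·13 + 11.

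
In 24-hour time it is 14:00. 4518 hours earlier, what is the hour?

4518 − 188·24 = 6, so 4518 ≡ 6 (mod 24).
(14 − 6) mod 24 = 8.

8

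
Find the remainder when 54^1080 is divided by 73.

1

By repeated squaring mod 73: 54^1≡54, 54^2≡69, 54^4≡16, 54^8≡37, 54^16≡55, 54^32≡32, 54^64≡2, 54^128≡4, 54^256≡16, 54^512≡37, 54^1024≡55.
Since 1080 = 8 + 16 + 32 + 1024 in binary, 54^1080 ≡ 37·55·32·55 ≡ 1 (mod 73).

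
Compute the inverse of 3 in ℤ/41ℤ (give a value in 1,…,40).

41 = 13·3 + 2
3 = 1·2 + 1
2 = 2·1 + 0
Back-substituting gives 3·14 ≡ 1 (mod 41).

14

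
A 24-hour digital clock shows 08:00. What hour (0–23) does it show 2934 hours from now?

14

Dividing 2934 by 24 gives quotient 122 and remainder 6.
(8 + 6) mod 24 = 14.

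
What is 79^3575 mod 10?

Last digits of 9^n: 9, 1 (period 2).
3575 mod 2 = 1, so the last digit matches 9^1 = 9.

9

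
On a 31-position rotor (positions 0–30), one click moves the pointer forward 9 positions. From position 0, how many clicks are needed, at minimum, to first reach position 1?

9·7 = 63 = 2·31 + 1, so 9⁻¹ ≡ 7 (mod 31).

7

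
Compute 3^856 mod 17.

Square-and-reduce mod 17: 3^1≡3, 3^2≡9, 3^4≡13, 3^8≡16, 3^16≡1, 3^32≡1, 3^64≡1, 3^128≡1, 3^256≡1, 3^512≡1.
856 = 8 + 16 + 64 + 256 + 512, so 3^856 ≡ 16·1·1·1·1 ≡ 16 (mod 17).

16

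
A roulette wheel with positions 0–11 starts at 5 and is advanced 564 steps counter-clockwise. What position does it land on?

5

564 − 47·12 = 0, so 564 ≡ 0 (mod 12).
(5 − 0) mod 12 = 5.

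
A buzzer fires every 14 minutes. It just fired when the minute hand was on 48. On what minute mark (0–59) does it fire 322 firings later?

56

322·14 = 4508.
Dividing 4508 by 60 gives quotient 75 and remainder 8.
(48 + 8) mod 60 = 56.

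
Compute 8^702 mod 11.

Square-and-reduce mod 11: 8^1≡8, 8^2≡9, 8^4≡4, 8^8≡5, 8^16≡3, 8^32≡9, 8^64≡4, 8^128≡5, 8^256≡3, 8^512≡9.
702 = 2 + 4 + 8 + 16 + 32 + 128 + 512, so 8^702 ≡ 9·4·5·3·9·5·9 ≡ 9 (mod 11).

9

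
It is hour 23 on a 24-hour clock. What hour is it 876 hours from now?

876 − 36·24 = 12, so 876 ≡ 12 (mod 24).
(23 + 12) mod 24 = 11.

11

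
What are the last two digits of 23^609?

By repeated squaring mod 100: 23^1≡23, 23^2≡29, 23^4≡41, 23^8≡81, 23^16≡61, 23^32≡21, 23^64≡41, 23^128≡81, 23^256≡61, 23^512≡21.
609 = 1 + 32 + 64 + 512, so 23^609 ≡ 23·21·41·21 ≡ 63 (mod 100).

63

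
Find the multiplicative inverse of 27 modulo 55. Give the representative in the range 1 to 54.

55 = 2·27 + 1
27 = 27·1 + 0
Back-substituting gives 27·53 ≡ 1 (mod 55).

53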